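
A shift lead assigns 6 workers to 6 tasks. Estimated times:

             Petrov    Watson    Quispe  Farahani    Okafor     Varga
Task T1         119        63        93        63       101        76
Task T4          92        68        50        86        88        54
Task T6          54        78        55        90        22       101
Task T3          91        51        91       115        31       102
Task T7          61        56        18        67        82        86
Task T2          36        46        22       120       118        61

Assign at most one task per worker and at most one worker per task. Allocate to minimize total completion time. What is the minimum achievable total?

Min total: 244 min

Treat this as an assignment problem: match each worker to one task.
Optimal: Petrov→Task T2 (36 min), Watson→Task T3 (51 min), Quispe→Task T7 (18 min), Farahani→Task T1 (63 min), Okafor→Task T6 (22 min), Varga→Task T4 (54 min) — total 36+51+18+63+22+54 = 244 min.
Column-greedy (each task in turn goes to its cheapest remaining worker) gives 354 min, worse by 110.
Every other assignment is strictly worse.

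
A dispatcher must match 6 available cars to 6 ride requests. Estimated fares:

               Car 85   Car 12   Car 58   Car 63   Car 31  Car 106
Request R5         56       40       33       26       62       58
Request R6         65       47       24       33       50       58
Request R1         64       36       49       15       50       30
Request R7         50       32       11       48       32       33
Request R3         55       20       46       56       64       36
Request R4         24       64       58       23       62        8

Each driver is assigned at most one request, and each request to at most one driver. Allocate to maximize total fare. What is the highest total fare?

Optimal: Car 85→Request R6 ($65), Car 12→Request R4 ($64), Car 58→Request R1 ($49), Car 63→Request R7 ($48), Car 31→Request R3 ($64), Car 106→Request R5 ($58) — total 65+64+49+48+64+58 = $348.
Row-greedy (each driver in turn takes its best remaining request) gives $329, worse by 19.
Every other assignment is strictly worse.

Maximum total: $348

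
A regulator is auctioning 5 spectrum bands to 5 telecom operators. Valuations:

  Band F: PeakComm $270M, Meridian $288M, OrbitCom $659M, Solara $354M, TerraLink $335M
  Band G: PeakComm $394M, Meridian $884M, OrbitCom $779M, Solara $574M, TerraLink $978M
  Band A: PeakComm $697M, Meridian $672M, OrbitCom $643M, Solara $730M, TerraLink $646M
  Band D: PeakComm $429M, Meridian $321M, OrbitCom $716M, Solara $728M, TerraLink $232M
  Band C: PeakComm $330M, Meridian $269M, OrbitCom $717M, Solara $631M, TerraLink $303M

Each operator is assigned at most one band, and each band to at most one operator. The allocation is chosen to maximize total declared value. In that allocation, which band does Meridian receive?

Meridian receives Band F.

Optimal: PeakComm→Band A ($697M), Meridian→Band F ($288M), OrbitCom→Band C ($717M), Solara→Band D ($728M), TerraLink→Band G ($978M) — total 697+288+717+728+978 = $3408M.
Column-greedy (each band in turn goes to its best remaining operator) gives $3065M, worse by 343.
Meridian's own top band is Band G ($884M), but forcing Meridian→Band G and reassigning the rest optimally gives only $3361M — worse by 47.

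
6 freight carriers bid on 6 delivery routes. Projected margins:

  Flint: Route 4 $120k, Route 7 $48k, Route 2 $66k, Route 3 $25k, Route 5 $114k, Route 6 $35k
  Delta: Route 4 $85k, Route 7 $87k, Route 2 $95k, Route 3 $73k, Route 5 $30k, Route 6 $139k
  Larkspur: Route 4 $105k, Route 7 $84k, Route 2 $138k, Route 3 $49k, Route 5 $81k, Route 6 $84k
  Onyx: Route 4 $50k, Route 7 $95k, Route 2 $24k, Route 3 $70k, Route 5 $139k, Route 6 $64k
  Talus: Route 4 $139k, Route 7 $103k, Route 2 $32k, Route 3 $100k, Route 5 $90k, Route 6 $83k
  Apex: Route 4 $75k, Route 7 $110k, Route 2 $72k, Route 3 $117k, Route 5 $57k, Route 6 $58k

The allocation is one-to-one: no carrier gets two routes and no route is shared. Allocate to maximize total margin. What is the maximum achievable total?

Maximum total: $756k

Optimal: Flint→Route 4 ($120k), Delta→Route 6 ($139k), Larkspur→Route 2 ($138k), Onyx→Route 5 ($139k), Talus→Route 7 ($103k), Apex→Route 3 ($117k) — total 120+139+138+139+103+117 = $756k.
Column-greedy (each route in turn goes to its best remaining carrier) gives $634k, worse by 122.
Next-best assignment: Flint→Route 4, Delta→Route 6, Larkspur→Route 2, Onyx→Route 5, Talus→Route 3, Apex→Route 7 = $746k.
Checked against all permutations: $756k is optimal.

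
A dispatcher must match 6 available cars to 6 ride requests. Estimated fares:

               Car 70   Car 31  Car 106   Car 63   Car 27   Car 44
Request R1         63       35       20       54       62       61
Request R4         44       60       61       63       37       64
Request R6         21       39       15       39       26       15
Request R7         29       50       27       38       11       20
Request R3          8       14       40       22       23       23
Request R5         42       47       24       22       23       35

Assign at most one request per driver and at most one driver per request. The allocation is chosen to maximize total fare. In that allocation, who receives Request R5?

Car 70 receives Request R5.

Optimal: Car 70→Request R5 ($42), Car 31→Request R7 ($50), Car 106→Request R3 ($40), Car 63→Request R6 ($39), Car 27→Request R1 ($62), Car 44→Request R4 ($64) — total 42+50+40+39+62+64 = $297.
Max-entry greedy (repeatedly take the single best remaining cell) gives $279, worse by 18.
Car 70's own top request is Request R1 ($63), but forcing Car 70→Request R1 and reassigning the rest optimally gives only $279 — worse by 18.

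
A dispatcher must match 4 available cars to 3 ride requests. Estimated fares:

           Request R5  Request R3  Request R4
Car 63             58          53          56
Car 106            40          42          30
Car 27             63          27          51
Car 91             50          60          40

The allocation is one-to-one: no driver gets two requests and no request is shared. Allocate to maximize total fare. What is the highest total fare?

Maximum total: $179

Optimal: Car 27→Request R5 ($63), Car 91→Request R3 ($60), Car 63→Request R4 ($56) — total 63+60+56 = $179.
Row-greedy (each driver in turn takes its best remaining request) gives $151, worse by 28.
Swapping Car 91↔Car 63 (Car 91→Request R4 $40, Car 63→Request R3 $53) loses 23.
No other one-to-one assignment exceeds $179.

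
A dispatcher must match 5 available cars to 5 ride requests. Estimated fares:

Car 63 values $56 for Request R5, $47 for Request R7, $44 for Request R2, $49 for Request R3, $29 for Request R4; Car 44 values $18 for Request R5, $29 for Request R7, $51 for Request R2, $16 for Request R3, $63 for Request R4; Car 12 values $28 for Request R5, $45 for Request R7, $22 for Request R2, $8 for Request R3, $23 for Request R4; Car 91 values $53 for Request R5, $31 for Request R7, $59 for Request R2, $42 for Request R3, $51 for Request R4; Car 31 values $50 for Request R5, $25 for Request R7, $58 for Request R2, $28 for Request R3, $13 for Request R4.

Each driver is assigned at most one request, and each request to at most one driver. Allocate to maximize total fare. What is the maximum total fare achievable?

Maximum total: $268

Optimal: Car 63→Request R3 ($49), Car 44→Request R4 ($63), Car 12→Request R7 ($45), Car 91→Request R5 ($53), Car 31→Request R2 ($58) — total 49+63+45+53+58 = $268.
Row-greedy (each driver in turn takes its best remaining request) gives $251, worse by 17.
Next-best assignment: Car 63→Request R3, Car 44→Request R4, Car 12→Request R7, Car 91→Request R2, Car 31→Request R5 = $266.
Swapping Car 44↔Car 63 (Car 44→Request R3 $16, Car 63→Request R4 $29) loses 67.
No other one-to-one assignment exceeds $268.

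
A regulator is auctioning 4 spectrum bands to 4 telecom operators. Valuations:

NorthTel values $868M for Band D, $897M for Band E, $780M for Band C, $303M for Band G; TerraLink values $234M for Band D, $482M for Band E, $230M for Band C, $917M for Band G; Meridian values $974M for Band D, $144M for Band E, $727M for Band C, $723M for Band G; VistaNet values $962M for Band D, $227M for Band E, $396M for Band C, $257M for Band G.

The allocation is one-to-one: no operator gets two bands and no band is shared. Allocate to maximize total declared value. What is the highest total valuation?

Max total: $3503M

Optimal: NorthTel→Band E ($897M), TerraLink→Band G ($917M), Meridian→Band C ($727M), VistaNet→Band D ($962M) — total 897+917+727+962 = $3503M.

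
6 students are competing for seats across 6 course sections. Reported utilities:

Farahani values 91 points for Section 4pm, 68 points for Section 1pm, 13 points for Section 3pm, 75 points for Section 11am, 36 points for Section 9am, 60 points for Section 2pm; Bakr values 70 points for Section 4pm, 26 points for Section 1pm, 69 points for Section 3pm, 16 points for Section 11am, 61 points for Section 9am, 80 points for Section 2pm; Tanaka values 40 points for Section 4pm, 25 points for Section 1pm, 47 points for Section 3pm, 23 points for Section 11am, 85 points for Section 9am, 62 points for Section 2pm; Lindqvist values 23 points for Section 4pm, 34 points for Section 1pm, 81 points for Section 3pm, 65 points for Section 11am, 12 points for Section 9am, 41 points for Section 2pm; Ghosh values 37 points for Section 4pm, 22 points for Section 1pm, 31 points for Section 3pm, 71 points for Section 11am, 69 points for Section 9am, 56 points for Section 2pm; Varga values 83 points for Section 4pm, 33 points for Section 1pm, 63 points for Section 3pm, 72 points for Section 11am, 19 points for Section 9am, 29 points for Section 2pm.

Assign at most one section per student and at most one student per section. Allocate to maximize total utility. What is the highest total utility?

Treat this as an assignment problem: match each student to one section.
Optimal: Farahani→Section 1pm (68 points), Bakr→Section 2pm (80 points), Tanaka→Section 9am (85 points), Lindqvist→Section 3pm (81 points), Ghosh→Section 11am (71 points), Varga→Section 4pm (83 points) — total 68+80+85+81+71+83 = 468 points.
No other one-to-one assignment exceeds 468 points.

Max total: 468 points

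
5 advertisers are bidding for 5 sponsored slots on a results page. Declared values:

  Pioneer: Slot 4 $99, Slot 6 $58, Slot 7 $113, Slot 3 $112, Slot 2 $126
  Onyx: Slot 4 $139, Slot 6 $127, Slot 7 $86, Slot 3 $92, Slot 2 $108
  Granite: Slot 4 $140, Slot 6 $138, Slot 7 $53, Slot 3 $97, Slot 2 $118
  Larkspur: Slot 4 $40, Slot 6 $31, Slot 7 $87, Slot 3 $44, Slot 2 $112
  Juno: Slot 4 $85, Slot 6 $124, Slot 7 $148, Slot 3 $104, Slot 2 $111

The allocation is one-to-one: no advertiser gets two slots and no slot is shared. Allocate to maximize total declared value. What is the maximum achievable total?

Max total: $649

This is the linear assignment problem.
Optimal: Pioneer→Slot 3 ($112), Onyx→Slot 4 ($139), Granite→Slot 6 ($138), Larkspur→Slot 2 ($112), Juno→Slot 7 ($148) — total 112+139+138+112+148 = $649.
Max-entry greedy (repeatedly take the single best remaining cell) gives $585, worse by 64.
Next-best assignment: Pioneer→Slot 3, Onyx→Slot 6, Granite→Slot 4, Larkspur→Slot 2, Juno→Slot 7 = $639.
Swapping Onyx↔Granite (Onyx→Slot 6 $127, Granite→Slot 4 $140) loses 10.
Checked against all permutations: $649 is optimal.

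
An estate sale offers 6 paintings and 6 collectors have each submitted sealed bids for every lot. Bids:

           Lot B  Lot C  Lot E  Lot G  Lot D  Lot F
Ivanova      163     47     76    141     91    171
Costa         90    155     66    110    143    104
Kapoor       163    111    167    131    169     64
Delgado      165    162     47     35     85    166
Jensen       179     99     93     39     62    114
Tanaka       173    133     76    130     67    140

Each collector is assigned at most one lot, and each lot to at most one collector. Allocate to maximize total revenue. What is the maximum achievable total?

Optimal: Ivanova→Lot F ($171), Costa→Lot D ($143), Kapoor→Lot E ($167), Delgado→Lot C ($162), Jensen→Lot B ($179), Tanaka→Lot G ($130) — total 171+143+167+162+179+130 = $952.
Column-greedy (each lot in turn goes to its best remaining collector) gives $932, worse by 20.
Every other assignment is strictly worse.

Max total: $952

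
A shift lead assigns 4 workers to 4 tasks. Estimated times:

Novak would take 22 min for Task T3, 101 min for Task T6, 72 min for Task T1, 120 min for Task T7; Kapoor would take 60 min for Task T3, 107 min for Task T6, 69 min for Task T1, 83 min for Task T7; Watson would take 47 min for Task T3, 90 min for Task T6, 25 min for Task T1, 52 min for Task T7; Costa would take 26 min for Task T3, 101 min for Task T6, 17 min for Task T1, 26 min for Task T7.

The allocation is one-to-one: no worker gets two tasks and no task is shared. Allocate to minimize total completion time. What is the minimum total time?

Minimum total: 180 min

Optimal: Novak→Task T3 (22 min), Kapoor→Task T6 (107 min), Watson→Task T1 (25 min), Costa→Task T7 (26 min) — total 22+107+25+26 = 180 min.
Min-entry greedy (repeatedly take the single cheapest remaining cell) gives 198 min, worse by 18.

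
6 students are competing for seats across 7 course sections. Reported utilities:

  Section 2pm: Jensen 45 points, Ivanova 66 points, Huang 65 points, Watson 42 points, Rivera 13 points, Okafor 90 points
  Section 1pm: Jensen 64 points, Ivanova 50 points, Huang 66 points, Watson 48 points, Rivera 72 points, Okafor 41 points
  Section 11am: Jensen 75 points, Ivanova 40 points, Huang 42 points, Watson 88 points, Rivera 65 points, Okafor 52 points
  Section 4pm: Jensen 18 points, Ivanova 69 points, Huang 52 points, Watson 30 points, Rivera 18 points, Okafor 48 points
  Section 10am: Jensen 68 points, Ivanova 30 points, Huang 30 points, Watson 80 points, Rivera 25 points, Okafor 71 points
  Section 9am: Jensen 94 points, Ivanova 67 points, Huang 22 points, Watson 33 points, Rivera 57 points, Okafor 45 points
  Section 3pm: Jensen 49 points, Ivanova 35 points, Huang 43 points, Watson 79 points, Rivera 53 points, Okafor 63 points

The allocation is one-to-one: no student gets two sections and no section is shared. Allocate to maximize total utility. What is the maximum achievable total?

Optimal: Jensen→Section 9am (94 points), Ivanova→Section 4pm (69 points), Huang→Section 1pm (66 points), Watson→Section 10am (80 points), Rivera→Section 11am (65 points), Okafor→Section 2pm (90 points) — total 94+69+66+80+65+90 = 464 points.
Max-entry greedy (repeatedly take the single best remaining cell) gives 456 points, worse by 8.
Next-best assignment: Jensen→Section 9am, Ivanova→Section 4pm, Huang→Section 1pm, Watson→Section 3pm, Rivera→Section 11am, Okafor→Section 2pm = 463 points.
Swapping Rivera↔Watson (Rivera→Section 10am 25 points, Watson→Section 11am 88 points) loses 32.
Checked against all permutations: 464 points is optimal.

Maximum total: 464 points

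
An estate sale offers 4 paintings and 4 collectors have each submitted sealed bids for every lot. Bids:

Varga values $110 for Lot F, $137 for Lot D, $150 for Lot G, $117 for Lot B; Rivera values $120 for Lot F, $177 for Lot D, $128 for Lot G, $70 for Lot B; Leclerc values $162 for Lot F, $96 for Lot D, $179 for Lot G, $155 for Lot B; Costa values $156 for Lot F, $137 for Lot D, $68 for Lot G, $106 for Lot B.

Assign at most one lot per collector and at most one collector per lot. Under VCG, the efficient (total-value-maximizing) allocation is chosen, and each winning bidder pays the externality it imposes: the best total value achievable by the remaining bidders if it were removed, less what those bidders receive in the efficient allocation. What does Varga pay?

Varga pays $24.

Efficient allocation: Varga→Lot G ($150), Rivera→Lot D ($177), Leclerc→Lot B ($155), Costa→Lot F ($156); total welfare W = $638.
Varga receives Lot G at value $150, so the others get W − 150 = $488.
Without Varga: best allocation of the remaining 3 bidders over all 4 lots is Rivera→Lot D ($177), Leclerc→Lot G ($179), Costa→Lot F ($156), total $512.
VCG payment = (others' best without Varga) − (others' welfare with Varga) = 512 − 488 = $24.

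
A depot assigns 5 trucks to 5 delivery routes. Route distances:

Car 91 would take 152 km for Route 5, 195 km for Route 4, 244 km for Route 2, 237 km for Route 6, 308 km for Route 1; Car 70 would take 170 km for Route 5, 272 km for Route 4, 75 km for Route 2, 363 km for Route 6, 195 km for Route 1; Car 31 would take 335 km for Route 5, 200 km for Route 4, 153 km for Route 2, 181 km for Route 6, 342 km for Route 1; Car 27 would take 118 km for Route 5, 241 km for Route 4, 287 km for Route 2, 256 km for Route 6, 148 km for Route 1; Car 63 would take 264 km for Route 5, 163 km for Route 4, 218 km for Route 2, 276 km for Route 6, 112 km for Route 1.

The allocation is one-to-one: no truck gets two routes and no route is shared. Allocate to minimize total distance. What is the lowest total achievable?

Min total: 681 km

Optimal: Car 91→Route 4 (195 km), Car 70→Route 2 (75 km), Car 31→Route 6 (181 km), Car 27→Route 5 (118 km), Car 63→Route 1 (112 km) — total 195+75+181+118+112 = 681 km.
Row-greedy (each truck in turn takes its cheapest remaining route) gives 719 km, worse by 38.
Swapping Car 70↔Car 27 (Car 70→Route 5 170 km, Car 27→Route 2 287 km) adds 264.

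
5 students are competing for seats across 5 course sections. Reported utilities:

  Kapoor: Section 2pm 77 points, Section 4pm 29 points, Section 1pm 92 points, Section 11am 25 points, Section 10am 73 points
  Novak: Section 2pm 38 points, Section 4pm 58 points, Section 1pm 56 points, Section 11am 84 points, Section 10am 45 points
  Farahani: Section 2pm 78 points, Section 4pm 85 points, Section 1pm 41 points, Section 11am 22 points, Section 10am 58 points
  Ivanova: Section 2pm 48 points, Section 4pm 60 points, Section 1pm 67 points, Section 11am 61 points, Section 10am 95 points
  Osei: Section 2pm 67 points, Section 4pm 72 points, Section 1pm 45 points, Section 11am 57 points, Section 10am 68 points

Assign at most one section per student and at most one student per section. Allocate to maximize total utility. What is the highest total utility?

Max total: 423 points

Optimal: Kapoor→Section 1pm (92 points), Novak→Section 11am (84 points), Farahani→Section 4pm (85 points), Ivanova→Section 10am (95 points), Osei→Section 2pm (67 points) — total 92+84+85+95+67 = 423 points.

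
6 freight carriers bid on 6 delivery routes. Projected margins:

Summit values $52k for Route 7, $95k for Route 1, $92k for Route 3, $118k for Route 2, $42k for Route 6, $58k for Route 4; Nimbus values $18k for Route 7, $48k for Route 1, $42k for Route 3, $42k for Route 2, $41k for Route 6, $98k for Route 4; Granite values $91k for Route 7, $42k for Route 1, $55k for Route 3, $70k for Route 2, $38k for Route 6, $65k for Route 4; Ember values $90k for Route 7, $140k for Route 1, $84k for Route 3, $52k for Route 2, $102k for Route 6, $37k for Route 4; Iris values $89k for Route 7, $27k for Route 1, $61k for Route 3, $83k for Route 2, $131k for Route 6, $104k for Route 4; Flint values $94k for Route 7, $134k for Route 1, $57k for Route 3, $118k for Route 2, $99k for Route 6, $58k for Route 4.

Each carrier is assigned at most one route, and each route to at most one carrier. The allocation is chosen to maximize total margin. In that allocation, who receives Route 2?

Flint receives Route 2.

Optimal: Summit→Route 3 ($92k), Nimbus→Route 4 ($98k), Granite→Route 7 ($91k), Ember→Route 1 ($140k), Iris→Route 6 ($131k), Flint→Route 2 ($118k) — total 92+98+91+140+131+118 = $670k.
Row-greedy (each carrier in turn takes its best remaining route) gives $635k, worse by 35.
Next-best assignment: Summit→Route 2, Nimbus→Route 4, Granite→Route 7, Ember→Route 3, Iris→Route 6, Flint→Route 1 = $656k.
No other one-to-one assignment exceeds $670k.
Flint's own top route is Route 1 ($134k), but forcing Flint→Route 1 and reassigning the rest optimally gives only $656k — worse by 14.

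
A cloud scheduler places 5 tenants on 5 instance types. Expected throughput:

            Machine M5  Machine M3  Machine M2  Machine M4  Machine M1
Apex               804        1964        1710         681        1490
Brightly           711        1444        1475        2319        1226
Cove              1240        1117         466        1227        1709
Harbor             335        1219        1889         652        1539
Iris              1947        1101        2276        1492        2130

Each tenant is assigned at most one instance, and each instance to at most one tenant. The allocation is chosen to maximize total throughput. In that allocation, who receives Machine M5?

Optimal: Apex→Machine M3 (1964 ops/s), Brightly→Machine M4 (2319 ops/s), Cove→Machine M1 (1709 ops/s), Harbor→Machine M2 (1889 ops/s), Iris→Machine M5 (1947 ops/s) — total 1964+2319+1709+1889+1947 = 9828 ops/s.
Max-entry greedy (repeatedly take the single best remaining cell) gives 8603 ops/s, worse by 1225.
Every other assignment is strictly worse.
Iris's own top instance is Machine M2 (2276 ops/s), but forcing Iris→Machine M2 and reassigning the rest optimally gives only 9338 ops/s — worse by 490.

Iris receives Machine M5.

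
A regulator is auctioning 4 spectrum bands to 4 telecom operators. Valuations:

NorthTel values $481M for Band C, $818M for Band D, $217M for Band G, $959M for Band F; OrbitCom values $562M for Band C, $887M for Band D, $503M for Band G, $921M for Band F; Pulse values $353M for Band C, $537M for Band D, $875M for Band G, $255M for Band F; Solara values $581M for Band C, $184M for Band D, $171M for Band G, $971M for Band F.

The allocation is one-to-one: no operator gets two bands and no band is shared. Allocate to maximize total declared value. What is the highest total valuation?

This is a one-to-one assignment (maximum-weight bipartite matching).
Optimal: NorthTel→Band F ($959M), OrbitCom→Band D ($887M), Pulse→Band G ($875M), Solara→Band C ($581M) — total 959+887+875+581 = $3302M.
Max-entry greedy (repeatedly take the single best remaining cell) gives $3214M, worse by 88.
Next-best assignment: NorthTel→Band D, OrbitCom→Band C, Pulse→Band G, Solara→Band F = $3226M.
Swapping Pulse↔OrbitCom (Pulse→Band D $537M, OrbitCom→Band G $503M) loses 722.
Every other assignment is strictly worse.

Maximum total: $3302M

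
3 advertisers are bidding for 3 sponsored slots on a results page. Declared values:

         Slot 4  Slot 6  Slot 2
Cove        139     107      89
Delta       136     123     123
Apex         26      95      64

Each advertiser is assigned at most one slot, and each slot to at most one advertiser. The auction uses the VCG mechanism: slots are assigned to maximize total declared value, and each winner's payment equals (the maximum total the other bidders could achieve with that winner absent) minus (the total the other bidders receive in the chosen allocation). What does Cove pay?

Efficient allocation: Cove→Slot 4 ($139), Delta→Slot 2 ($123), Apex→Slot 6 ($95); total welfare W = $357.
Cove receives Slot 4 at value $139, so the others get W − 139 = $218.
Without Cove: best allocation of the remaining 2 bidders over all 3 slots is Delta→Slot 4 ($136), Apex→Slot 6 ($95), total $231.
VCG payment = (others' best without Cove) − (others' welfare with Cove) = 231 − 218 = $13.

Cove pays $13.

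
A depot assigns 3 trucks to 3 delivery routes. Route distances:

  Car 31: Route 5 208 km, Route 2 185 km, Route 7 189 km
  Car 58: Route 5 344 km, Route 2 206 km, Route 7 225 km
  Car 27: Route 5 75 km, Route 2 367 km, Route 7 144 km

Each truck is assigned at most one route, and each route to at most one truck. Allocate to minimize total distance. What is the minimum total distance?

Optimal: Car 31→Route 7 (189 km), Car 58→Route 2 (206 km), Car 27→Route 5 (75 km) — total 189+206+75 = 470 km.
Next-best assignment: Car 31→Route 2, Car 58→Route 7, Car 27→Route 5 = 485 km.

Min total: 470 km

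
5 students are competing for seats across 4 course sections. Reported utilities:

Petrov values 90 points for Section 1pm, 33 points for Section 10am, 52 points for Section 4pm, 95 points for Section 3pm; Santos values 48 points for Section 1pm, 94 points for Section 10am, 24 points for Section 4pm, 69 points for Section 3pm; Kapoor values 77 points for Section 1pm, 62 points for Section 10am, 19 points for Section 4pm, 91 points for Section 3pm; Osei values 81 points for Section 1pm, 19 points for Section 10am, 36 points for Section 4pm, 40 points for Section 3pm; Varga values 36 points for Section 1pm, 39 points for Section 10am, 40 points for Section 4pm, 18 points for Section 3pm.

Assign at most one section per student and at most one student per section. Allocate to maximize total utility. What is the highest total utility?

Optimal: Osei→Section 1pm (81 points), Santos→Section 10am (94 points), Petrov→Section 4pm (52 points), Kapoor→Section 3pm (91 points) — total 81+94+52+91 = 318 points.
Row-greedy (each student in turn takes its best remaining section) gives 302 points, worse by 16.
Swapping Santos↔Osei (Santos→Section 1pm 48 points, Osei→Section 10am 19 points) loses 108.
Every other assignment is strictly worse.

Maximum total: 318 points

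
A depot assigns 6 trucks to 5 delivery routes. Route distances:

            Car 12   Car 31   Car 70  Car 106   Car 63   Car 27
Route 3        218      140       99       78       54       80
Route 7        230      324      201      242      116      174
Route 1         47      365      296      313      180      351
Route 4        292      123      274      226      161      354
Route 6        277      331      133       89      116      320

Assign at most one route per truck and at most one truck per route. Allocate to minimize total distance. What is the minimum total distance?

This is a one-to-one assignment (minimum-cost bipartite matching).
Optimal: Car 27→Route 3 (80 km), Car 63→Route 7 (116 km), Car 12→Route 1 (47 km), Car 31→Route 4 (123 km), Car 106→Route 6 (89 km) — total 80+116+47+123+89 = 455 km.
Min-entry greedy (repeatedly take the single cheapest remaining cell) gives 487 km, worse by 32.

Min total: 455 km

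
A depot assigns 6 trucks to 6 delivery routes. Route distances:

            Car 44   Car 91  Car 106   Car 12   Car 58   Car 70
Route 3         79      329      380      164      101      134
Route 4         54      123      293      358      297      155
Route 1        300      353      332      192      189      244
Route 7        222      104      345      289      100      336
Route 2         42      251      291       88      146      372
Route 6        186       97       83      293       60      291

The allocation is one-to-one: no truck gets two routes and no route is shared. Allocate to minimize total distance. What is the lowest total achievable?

Optimal: Car 44→Route 4 (54 km), Car 91→Route 7 (104 km), Car 106→Route 6 (83 km), Car 12→Route 2 (88 km), Car 58→Route 1 (189 km), Car 70→Route 3 (134 km) — total 54+104+83+88+189+134 = 652 km.
Min-entry greedy (repeatedly take the single cheapest remaining cell) gives 825 km, worse by 173.

Min total: 652 km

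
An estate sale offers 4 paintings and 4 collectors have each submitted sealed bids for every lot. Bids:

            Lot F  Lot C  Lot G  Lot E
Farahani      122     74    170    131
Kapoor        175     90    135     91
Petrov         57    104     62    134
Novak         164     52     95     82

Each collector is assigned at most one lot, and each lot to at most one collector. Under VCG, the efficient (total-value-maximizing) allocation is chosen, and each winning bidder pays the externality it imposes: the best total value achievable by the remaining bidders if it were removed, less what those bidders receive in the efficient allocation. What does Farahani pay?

Efficient allocation: Farahani→Lot G ($170), Kapoor→Lot C ($90), Petrov→Lot E ($134), Novak→Lot F ($164); total welfare W = $558.
Farahani receives Lot G at value $170, so the others get W − 170 = $388.
Without Farahani: best allocation of the remaining 3 bidders over all 4 lots is Kapoor→Lot G ($135), Petrov→Lot E ($134), Novak→Lot F ($164), total $433.
VCG payment = (others' best without Farahani) − (others' welfare with Farahani) = 433 − 388 = $45.

Farahani pays $45.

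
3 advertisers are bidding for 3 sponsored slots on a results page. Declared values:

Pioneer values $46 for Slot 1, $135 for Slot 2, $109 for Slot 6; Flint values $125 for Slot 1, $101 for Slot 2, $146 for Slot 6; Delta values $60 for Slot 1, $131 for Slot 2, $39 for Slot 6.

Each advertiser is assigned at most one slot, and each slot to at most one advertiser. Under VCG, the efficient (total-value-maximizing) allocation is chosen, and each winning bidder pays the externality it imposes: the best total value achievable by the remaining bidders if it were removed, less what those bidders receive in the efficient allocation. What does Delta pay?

Delta pays $47.

Efficient allocation: Pioneer→Slot 6 ($109), Flint→Slot 1 ($125), Delta→Slot 2 ($131); total welfare W = $365.
Delta receives Slot 2 at value $131, so the others get W − 131 = $234.
Without Delta: best allocation of the remaining 2 bidders over all 3 slots is Pioneer→Slot 2 ($135), Flint→Slot 6 ($146), total $281.
VCG payment = (others' best without Delta) − (others' welfare with Delta) = 281 − 234 = $47.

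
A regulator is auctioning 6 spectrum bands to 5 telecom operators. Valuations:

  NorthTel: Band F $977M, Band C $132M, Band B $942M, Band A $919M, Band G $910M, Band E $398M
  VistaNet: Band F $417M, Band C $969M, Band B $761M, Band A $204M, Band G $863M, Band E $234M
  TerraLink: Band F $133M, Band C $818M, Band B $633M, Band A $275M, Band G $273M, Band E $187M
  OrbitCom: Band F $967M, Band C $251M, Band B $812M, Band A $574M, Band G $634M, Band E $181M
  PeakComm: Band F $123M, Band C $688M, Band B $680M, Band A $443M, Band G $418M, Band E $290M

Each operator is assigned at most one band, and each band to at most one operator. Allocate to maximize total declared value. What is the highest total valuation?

Optimal: NorthTel→Band A ($919M), VistaNet→Band G ($863M), TerraLink→Band C ($818M), OrbitCom→Band F ($967M), PeakComm→Band B ($680M) — total 919+863+818+967+680 = $4247M.
Row-greedy (each operator in turn takes its best remaining band) gives $3656M, worse by 591.
No other one-to-one assignment exceeds $4247M.

Maximum total: $4247M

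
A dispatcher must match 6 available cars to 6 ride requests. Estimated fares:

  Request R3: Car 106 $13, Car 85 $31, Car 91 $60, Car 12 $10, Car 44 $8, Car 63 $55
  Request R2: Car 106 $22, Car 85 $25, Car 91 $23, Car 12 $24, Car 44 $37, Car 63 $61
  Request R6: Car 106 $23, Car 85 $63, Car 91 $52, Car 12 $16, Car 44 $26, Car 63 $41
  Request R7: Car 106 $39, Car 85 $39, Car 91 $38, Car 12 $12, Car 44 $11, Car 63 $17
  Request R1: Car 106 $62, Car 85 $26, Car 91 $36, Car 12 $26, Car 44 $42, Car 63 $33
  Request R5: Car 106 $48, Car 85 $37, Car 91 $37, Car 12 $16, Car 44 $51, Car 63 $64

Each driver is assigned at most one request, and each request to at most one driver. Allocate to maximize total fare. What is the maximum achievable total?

Max total: $309

Optimal: Car 106→Request R1 ($62), Car 85→Request R6 ($63), Car 91→Request R3 ($60), Car 12→Request R7 ($12), Car 44→Request R5 ($51), Car 63→Request R2 ($61) — total 62+63+60+12+51+61 = $309.
Column-greedy (each request in turn goes to its best remaining driver) gives $281, worse by 28.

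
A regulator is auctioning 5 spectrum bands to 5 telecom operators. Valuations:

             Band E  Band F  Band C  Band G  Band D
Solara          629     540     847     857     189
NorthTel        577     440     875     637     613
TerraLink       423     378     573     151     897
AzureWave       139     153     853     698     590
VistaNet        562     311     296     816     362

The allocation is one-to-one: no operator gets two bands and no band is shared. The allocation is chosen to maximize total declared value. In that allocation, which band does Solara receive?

Optimal: Solara→Band F ($540M), NorthTel→Band E ($577M), TerraLink→Band D ($897M), AzureWave→Band C ($853M), VistaNet→Band G ($816M) — total 540+577+897+853+816 = $3683M.
Max-entry greedy (repeatedly take the single best remaining cell) gives $3344M, worse by 339.
Next-best assignment: Solara→Band E, NorthTel→Band F, TerraLink→Band D, AzureWave→Band C, VistaNet→Band G = $3635M.
No other one-to-one assignment exceeds $3683M.
Solara's own top band is Band G ($857M), but forcing Solara→Band G and reassigning the rest optimally gives only $3609M — worse by 74.

Solara receives Band F.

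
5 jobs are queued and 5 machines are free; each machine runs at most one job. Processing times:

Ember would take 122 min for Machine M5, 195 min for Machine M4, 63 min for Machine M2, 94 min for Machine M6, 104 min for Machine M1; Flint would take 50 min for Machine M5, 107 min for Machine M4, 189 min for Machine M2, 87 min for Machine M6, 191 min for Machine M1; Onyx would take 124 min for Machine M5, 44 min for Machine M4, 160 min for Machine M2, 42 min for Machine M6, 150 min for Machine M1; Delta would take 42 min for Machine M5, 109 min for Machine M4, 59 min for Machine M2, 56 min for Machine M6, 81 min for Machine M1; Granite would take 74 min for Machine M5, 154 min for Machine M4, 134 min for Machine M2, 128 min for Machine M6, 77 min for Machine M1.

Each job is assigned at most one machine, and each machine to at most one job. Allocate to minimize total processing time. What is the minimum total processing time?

This is a one-to-one assignment (minimum-cost bipartite matching).
Optimal: Ember→Machine M2 (63 min), Flint→Machine M5 (50 min), Onyx→Machine M4 (44 min), Delta→Machine M6 (56 min), Granite→Machine M1 (77 min) — total 63+50+44+56+77 = 290 min.
Next-best assignment: Ember→Machine M2, Flint→Machine M6, Onyx→Machine M4, Delta→Machine M5, Granite→Machine M1 = 313 min.
Checked against all permutations: 290 min is optimal.

Minimum total: 290 min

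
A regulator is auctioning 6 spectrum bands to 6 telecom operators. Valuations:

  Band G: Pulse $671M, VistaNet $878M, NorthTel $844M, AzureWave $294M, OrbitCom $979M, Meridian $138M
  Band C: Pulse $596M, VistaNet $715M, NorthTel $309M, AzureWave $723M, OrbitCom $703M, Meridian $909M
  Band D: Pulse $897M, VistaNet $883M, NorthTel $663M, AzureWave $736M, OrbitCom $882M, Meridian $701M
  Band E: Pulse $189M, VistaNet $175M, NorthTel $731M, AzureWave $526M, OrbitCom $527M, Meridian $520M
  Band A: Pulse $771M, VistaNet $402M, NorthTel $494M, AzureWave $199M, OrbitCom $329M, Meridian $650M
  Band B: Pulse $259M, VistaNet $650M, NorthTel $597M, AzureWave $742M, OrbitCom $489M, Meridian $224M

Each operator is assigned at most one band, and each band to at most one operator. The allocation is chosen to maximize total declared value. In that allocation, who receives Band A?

Pulse receives Band A.

This is the linear assignment problem.
Optimal: Pulse→Band A ($771M), VistaNet→Band D ($883M), NorthTel→Band E ($731M), AzureWave→Band B ($742M), OrbitCom→Band G ($979M), Meridian→Band C ($909M) — total 771+883+731+742+979+909 = $5015M.
Row-greedy (each operator in turn takes its best remaining band) gives $4601M, worse by 414.
Checked against all permutations: $5015M is optimal.
Pulse's own top band is Band D ($897M), but forcing Pulse→Band D and reassigning the rest optimally gives only $4714M — worse by 301.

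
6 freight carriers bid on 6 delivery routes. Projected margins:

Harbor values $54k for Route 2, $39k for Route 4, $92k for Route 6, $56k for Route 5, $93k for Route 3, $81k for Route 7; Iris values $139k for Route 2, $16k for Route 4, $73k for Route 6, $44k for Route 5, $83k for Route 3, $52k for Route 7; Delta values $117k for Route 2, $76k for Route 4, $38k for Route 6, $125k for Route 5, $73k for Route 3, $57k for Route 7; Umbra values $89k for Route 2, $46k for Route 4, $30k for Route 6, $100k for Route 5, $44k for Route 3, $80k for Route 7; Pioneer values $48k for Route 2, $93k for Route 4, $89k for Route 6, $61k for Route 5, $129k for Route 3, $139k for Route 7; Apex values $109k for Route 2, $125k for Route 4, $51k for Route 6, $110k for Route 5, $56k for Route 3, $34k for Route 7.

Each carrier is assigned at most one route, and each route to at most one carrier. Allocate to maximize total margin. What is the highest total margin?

Maximum total: $690k

Optimal: Harbor→Route 6 ($92k), Iris→Route 2 ($139k), Delta→Route 5 ($125k), Umbra→Route 7 ($80k), Pioneer→Route 3 ($129k), Apex→Route 4 ($125k) — total 92+139+125+80+129+125 = $690k.
Max-entry greedy (repeatedly take the single best remaining cell) gives $651k, worse by 39.
Checked against all permutations: $690k is optimal.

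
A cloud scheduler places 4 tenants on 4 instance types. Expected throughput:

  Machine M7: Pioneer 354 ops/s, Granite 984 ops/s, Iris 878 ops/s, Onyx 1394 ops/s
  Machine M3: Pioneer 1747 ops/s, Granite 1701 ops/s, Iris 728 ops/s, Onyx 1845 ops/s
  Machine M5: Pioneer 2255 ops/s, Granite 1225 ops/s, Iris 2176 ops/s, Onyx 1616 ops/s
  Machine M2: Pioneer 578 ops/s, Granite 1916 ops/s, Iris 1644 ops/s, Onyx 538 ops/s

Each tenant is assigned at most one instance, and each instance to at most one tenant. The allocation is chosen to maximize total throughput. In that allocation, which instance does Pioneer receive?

Pioneer receives Machine M3.

Optimal: Pioneer→Machine M3 (1747 ops/s), Granite→Machine M2 (1916 ops/s), Iris→Machine M5 (2176 ops/s), Onyx→Machine M7 (1394 ops/s) — total 1747+1916+2176+1394 = 7233 ops/s.
Max-entry greedy (repeatedly take the single best remaining cell) gives 6894 ops/s, worse by 339.
Swapping Iris↔Onyx (Iris→Machine M7 878 ops/s, Onyx→Machine M5 1616 ops/s) loses 1076.
Pioneer's own top instance is Machine M5 (2255 ops/s), but forcing Pioneer→Machine M5 and reassigning the rest optimally gives only 6994 ops/s — worse by 239.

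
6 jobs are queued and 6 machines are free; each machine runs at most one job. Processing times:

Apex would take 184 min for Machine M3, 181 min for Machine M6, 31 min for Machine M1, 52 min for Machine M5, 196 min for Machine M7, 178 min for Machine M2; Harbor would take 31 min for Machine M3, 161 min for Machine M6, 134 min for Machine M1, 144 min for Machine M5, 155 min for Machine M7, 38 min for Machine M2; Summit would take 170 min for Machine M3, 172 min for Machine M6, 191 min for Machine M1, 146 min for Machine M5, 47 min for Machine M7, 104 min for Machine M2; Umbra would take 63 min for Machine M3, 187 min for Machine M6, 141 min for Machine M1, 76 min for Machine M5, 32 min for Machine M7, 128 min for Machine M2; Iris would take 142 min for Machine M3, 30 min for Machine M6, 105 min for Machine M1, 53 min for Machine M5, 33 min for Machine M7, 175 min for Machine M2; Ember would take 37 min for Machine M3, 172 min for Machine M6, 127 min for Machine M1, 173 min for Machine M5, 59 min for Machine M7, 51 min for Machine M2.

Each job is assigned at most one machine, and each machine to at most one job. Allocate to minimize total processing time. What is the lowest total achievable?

Min total: 259 min

This is the linear assignment problem.
Optimal: Apex→Machine M1 (31 min), Harbor→Machine M2 (38 min), Summit→Machine M7 (47 min), Umbra→Machine M5 (76 min), Iris→Machine M6 (30 min), Ember→Machine M3 (37 min) — total 31+38+47+76+30+37 = 259 min.
Min-entry greedy (repeatedly take the single cheapest remaining cell) gives 321 min, worse by 62.
Every other assignment is strictly worse.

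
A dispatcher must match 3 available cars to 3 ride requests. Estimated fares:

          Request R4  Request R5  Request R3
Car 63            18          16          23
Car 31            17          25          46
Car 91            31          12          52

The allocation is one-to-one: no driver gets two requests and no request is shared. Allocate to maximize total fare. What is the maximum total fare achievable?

Max total: $95

This is a one-to-one assignment (maximum-weight bipartite matching).
Optimal: Car 63→Request R4 ($18), Car 31→Request R5 ($25), Car 91→Request R3 ($52) — total 18+25+52 = $95.
Column-greedy (each request in turn goes to its best remaining driver) gives $79, worse by 16.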